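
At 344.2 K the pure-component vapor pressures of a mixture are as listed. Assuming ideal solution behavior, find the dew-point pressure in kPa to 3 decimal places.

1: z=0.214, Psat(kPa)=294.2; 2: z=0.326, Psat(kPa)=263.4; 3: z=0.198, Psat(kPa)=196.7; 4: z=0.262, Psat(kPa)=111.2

At the dew point ψ → 1, so Σzᵢ/Kᵢ = 1 with Kᵢ = Pᵢˢᵃᵗ/P ⇒ 1/P = Σzᵢ/Pᵢˢᵃᵗ.
1/P = 0.214/294.2 + 0.326/263.4 + 0.198/196.7 + 0.262/111.2 = 0.005328 ⇒ P = 187.695 kPa

Pdew = 187.695 kPa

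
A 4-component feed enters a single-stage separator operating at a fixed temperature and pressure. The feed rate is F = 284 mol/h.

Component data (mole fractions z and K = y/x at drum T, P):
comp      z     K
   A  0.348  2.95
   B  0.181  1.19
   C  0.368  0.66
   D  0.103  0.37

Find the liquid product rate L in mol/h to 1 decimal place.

L = 61.7 mol/h

Rachford–Rice: g(β) = Σ zᵢ(Kᵢ−1)/(1+β(Kᵢ−1)) = 0.
Check two-phase: ΣzᵢKᵢ = 1.523 > 1 and Σzᵢ/Kᵢ = 1.106 > 1, so g(0) = 0.523 > 0 and g(1) = -0.106 < 0.
Newton–Raphson from β = 0.5:
  β = 0.500: g = 0.1295, g' = -0.494 → β = 0.762
  β = 0.762: g = 0.0092, g' = -0.448 → β = 0.783
Converged at β = 0.783.
Then V = β·F = 0.7828·284 = 222.3 mol/h and L = F − V = 61.7 mol/h.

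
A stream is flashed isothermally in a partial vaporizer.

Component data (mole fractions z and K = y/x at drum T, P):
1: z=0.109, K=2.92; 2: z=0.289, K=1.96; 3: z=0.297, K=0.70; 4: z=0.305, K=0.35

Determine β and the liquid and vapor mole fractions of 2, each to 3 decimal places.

Rachford–Rice: g(β) = Σ zᵢ(Kᵢ−1)/(1+β(Kᵢ−1)) = 0.
Check two-phase: ΣzᵢKᵢ = 1.199 > 1 and Σzᵢ/Kᵢ = 1.480 > 1, so g(0) = 0.199 > 0 and g(1) = -0.480 < 0.
Newton–Raphson from β = 0.62:
  β = 0.620: g = -0.1721, g' = -0.590 → β = 0.329
  β = 0.329: g = -0.0117, g' = -0.546 → β = 0.307
Converged at β = 0.307.
Compositions from xᵢ = zᵢ/(1+β(Kᵢ−1)), yᵢ = Kᵢxᵢ:
  1: x = 0.069, y = 0.200
  2: x = 0.223, y = 0.437
  3: x = 0.327, y = 0.229
  4: x = 0.381, y = 0.133

β = 0.307, x_2 = 0.223, y_2 = 0.437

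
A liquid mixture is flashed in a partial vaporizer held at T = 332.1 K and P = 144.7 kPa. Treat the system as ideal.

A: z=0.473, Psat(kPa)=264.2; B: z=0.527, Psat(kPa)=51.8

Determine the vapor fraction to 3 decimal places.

Raoult's law: Kᵢ = Pᵢˢᵃᵗ/P = Pᵢˢᵃᵗ/144.7.
  K_A = 264.2/144.7 = 1.82585, K_B = 51.8/144.7 = 0.35798
Material balance + equilibrium reduce to Σ zᵢ(Kᵢ−1)/(1+ψ(Kᵢ−1)) = 0.
g(0) = ΣzᵢKᵢ − 1 = 0.052 and g(1) = 1 − Σzᵢ/Kᵢ = -0.731, so a root lies in (0, 1).
Newton–Raphson from ψ = 0.53:
  ψ = 0.530: g = -0.2411, g' = -0.655 → ψ = 0.162
  ψ = 0.162: g = -0.0330, g' = -0.522 → ψ = 0.099
Converged at ψ = 0.099.

ψ = 0.099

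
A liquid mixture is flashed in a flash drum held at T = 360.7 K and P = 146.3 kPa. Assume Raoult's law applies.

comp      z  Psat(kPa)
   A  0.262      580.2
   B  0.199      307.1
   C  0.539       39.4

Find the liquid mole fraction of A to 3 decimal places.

Raoult's law: Kᵢ = Pᵢˢᵃᵗ/P = Pᵢˢᵃᵗ/146.3.
  K_A = 580.2/146.3 = 3.96582, K_B = 307.1/146.3 = 2.09911, K_C = 39.4/146.3 = 0.26931
Newton–Raphson from ψ = 0.5:
  ψ = 0.500: g = -0.1665, g' = -1.188 → ψ = 0.360
  ψ = 0.360: g = -0.0018, g' = -1.192 → ψ = 0.358
Converged at ψ = 0.358.
Compositions from xᵢ = zᵢ/(1+ψ(Kᵢ−1)), yᵢ = Kᵢxᵢ:
  A: x = 0.127, y = 0.504
  B: x = 0.143, y = 0.300
  C: x = 0.730, y = 0.197

x_A = 0.127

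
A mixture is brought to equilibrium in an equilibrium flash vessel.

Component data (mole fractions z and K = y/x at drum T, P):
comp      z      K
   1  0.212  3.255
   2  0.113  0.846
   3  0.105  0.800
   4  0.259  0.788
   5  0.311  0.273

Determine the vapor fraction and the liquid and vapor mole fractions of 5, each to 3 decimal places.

ψ = 0.159, x_5 = 0.352, y_5 = 0.096

Material balance + equilibrium reduce to Σ zᵢ(Kᵢ−1)/(1+ψ(Kᵢ−1)) = 0.
g(0) = ΣzᵢKᵢ − 1 = 0.159 and g(1) = 1 − Σzᵢ/Kᵢ = -0.798, so a root lies in (0, 1).
Newton iteration, ψ⁰ = 0.49:
  ψ = 0.490: g = -0.2275, g' = -0.663 → ψ = 0.147
  ψ = 0.147: g = 0.0100, g' = -0.834 → ψ = 0.159
Converged at ψ = 0.159.
Compositions from xᵢ = zᵢ/(1+ψ(Kᵢ−1)), yᵢ = Kᵢxᵢ:
  1: x = 0.156, y = 0.508
  2: x = 0.116, y = 0.098
  3: x = 0.108, y = 0.087
  4: x = 0.268, y = 0.211
  5: x = 0.352, y = 0.096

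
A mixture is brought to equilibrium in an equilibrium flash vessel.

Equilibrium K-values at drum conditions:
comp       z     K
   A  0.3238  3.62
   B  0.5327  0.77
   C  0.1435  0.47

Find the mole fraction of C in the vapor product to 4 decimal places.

Material balance + equilibrium reduce to Σ zᵢ(Kᵢ−1)/(1+V/F(Kᵢ−1)) = 0.
Feasibility: ΣzᵢKᵢ = 1.6498, Σzᵢ/Kᵢ = 1.0866 — both > 1, two phases present.
Iterate (Newton) starting at V/F = 0.69:
  V/F = 0.6900: g = 0.03661, g' = -0.4219 → V/F = 0.7768
  V/F = 0.7768: g = 0.00107, g' = -0.3995 → V/F = 0.7794
Converged at V/F = 0.7794.
Compositions from xᵢ = zᵢ/(1+V/F(Kᵢ−1)), yᵢ = Kᵢxᵢ:
  A: x = 0.1064, y = 0.3853
  B: x = 0.6491, y = 0.4998
  C: x = 0.2445, y = 0.1149

y_C = 0.1149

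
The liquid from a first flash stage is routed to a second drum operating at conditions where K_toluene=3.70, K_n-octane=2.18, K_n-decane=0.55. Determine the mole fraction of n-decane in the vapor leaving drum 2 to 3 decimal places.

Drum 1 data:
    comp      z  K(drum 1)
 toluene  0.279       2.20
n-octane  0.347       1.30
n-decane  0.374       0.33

y_n-decane (drum 2) = 0.429

Drum 1:
Rachford–Rice: g(ψ₁) = Σ zᵢ(Kᵢ−1)/(1+ψ₁(Kᵢ−1)) = 0.
Check two-phase: ΣzᵢKᵢ = 1.188 > 1 and Σzᵢ/Kᵢ = 1.527 > 1, so g(0) = 0.188 > 0 and g(1) = -0.527 < 0.
Iterate (Newton) starting at ψ₁ = 0.5:
  ψ₁ = 0.500: g = -0.0770, g' = -0.560 → ψ₁ = 0.362
  ψ₁ = 0.362: g = -0.0038, g' = -0.513 → ψ₁ = 0.355
Converged at ψ₁ = 0.355.
Drum-1 compositions:
  toluene: x = 0.196, y = 0.430
  n-octane: x = 0.314, y = 0.408
  n-decane: x = 0.491, y = 0.162
Drum-2 feed = drum-1 liquid: z₂ = (0.1956, 0.3136, 0.4908).
Drum 2:
Newton iteration, ψ₂⁰ = 0.5:
  ψ₂ = 0.500: g = 0.1725, g' = -0.596 → ψ₂ = 0.789
  ψ₂ = 0.789: g = 0.0178, g' = -0.502 → ψ₂ = 0.825
Converged at ψ₂ = 0.825.
  toluene: x = 0.061, y = 0.224
  n-octane: x = 0.159, y = 0.346
  n-decane: x = 0.780, y = 0.429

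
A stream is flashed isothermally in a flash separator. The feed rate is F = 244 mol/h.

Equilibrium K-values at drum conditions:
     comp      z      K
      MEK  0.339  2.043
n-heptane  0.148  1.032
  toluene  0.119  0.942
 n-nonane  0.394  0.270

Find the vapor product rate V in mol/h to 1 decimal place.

Rachford–Rice: g(V/F) = Σ zᵢ(Kᵢ−1)/(1+V/F(Kᵢ−1)) = 0.
g(0) = ΣzᵢKᵢ − 1 = 0.064 and g(1) = 1 − Σzᵢ/Kᵢ = -0.895, so a root lies in (0, 1).
Iterate (Newton) starting at V/F = 0.5:
  V/F = 0.500: g = -0.2230, g' = -0.681 → V/F = 0.172
  V/F = 0.172: g = -0.0316, g' = -0.540 → V/F = 0.114
Converged at V/F = 0.114.
Then V = V/F·F = 0.1141·244 = 27.8 mol/h and L = F − V = 216.2 mol/h.

V = 27.8 mol/h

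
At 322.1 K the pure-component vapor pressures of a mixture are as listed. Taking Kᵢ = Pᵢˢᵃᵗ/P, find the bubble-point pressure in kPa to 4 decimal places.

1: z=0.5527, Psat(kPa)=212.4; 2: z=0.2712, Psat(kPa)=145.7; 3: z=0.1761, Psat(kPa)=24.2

Pbub = 161.1689 kPa

At the bubble point ψ → 0, so ΣzᵢKᵢ = 1 with Kᵢ = Pᵢˢᵃᵗ/P ⇒ P = ΣzᵢPᵢˢᵃᵗ.
P = 0.5527·212.4 + 0.2712·145.7 + 0.1761·24.2 = 161.1689 kPa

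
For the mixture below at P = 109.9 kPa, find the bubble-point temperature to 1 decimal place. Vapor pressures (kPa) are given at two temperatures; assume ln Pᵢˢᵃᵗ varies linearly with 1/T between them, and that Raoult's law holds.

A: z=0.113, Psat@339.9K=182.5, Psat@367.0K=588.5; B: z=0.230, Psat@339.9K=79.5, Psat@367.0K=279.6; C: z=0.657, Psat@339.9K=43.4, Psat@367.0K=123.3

Bubble-point temperature: ΣzᵢPᵢˢᵃᵗ(T) = P. Interpolate ln Pᵢˢᵃᵗ = aᵢ + bᵢ/T.
  T = 339.9 K: ΣzᵢPᵢˢᵃᵗ = 67.42 kPa
  T = 367.0 K: ΣzᵢPᵢˢᵃᵗ = 211.82 kPa
  T = 353.4 K: ΣzᵢPᵢˢᵃᵗ = 121.78 kPa
  T = 346.6 K: ΣzᵢPᵢˢᵃᵗ = 90.91 kPa
  T = 350.0 K: ΣzᵢPᵢˢᵃᵗ = 105.36 kPa
  T = 351.7 K: ΣzᵢPᵢˢᵃᵗ = 113.31 kPa
Interpolating between 350.0 K and 351.7 K gives T ≈ 351.0 K.

T = 351.0 K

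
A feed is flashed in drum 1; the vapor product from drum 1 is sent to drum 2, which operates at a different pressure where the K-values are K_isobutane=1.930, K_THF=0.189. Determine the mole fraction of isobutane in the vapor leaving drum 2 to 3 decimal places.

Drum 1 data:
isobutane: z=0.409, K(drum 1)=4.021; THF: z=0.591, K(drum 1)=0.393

Drum 1:
Binary case is linear: z₁(K₁−1)(1+ψ₁(K₂−1)) + z₂(K₂−1)(1+ψ₁(K₁−1)) = 0
⇒ ψ₁ = [z₁(K₁−1)+z₂(K₂−1)] / [−(K₁−1)(K₂−1)] = 0.8769/1.8337 = 0.478
Drum-1 compositions:
  isobutane: x = 0.167, y = 0.673
  THF: x = 0.833, y = 0.327
Drum-2 feed = drum-1 vapor: z₂ = (0.6728, 0.3272).
Drum 2:
Newton–Raphson from ψ₂ = 0.5:
  ψ₂ = 0.500: g = -0.0193, g' = -0.880 → ψ₂ = 0.478
Converged at ψ₂ = 0.478.
  isobutane: x = 0.466, y = 0.899
  THF: x = 0.534, y = 0.101

y_isobutane (drum 2) = 0.899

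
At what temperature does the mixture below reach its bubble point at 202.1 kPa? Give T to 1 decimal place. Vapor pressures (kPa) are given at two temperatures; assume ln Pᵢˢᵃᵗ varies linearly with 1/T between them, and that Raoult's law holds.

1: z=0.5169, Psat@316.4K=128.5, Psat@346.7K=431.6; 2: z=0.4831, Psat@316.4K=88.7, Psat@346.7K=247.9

T = 332.0 K

Bubble-point temperature: ΣzᵢPᵢˢᵃᵗ(T) = P. Interpolate ln Pᵢˢᵃᵗ = aᵢ + bᵢ/T.
  T = 316.4 K: ΣzᵢPᵢˢᵃᵗ = 109.27 kPa
  T = 346.7 K: ΣzᵢPᵢˢᵃᵗ = 342.85 kPa
  T = 331.5 K: ΣzᵢPᵢˢᵃᵗ = 198.11 kPa
  T = 339.1 K: ΣzᵢPᵢˢᵃᵗ = 262.17 kPa
  T = 335.3 K: ΣzᵢPᵢˢᵃᵗ = 228.25 kPa
  T = 333.4 K: ΣzᵢPᵢˢᵃᵗ = 212.73 kPa
Interpolating between 331.5 K and 333.4 K gives T ≈ 332.0 K.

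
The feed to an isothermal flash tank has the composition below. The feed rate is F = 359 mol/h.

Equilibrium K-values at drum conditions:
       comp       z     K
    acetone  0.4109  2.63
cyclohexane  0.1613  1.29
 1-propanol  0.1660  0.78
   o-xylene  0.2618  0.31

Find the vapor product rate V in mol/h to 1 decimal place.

Newton–Raphson from V/F = 0.5:
  V/F = 0.5000: g = 0.09305, g' = -0.6424 → V/F = 0.6448
  V/F = 0.6448: g = -0.00205, g' = -0.6846 → V/F = 0.6418
Converged at V/F = 0.6418.
Then V = V/F·F = 0.6418·359 = 230.4 mol/h and L = F − V = 128.6 mol/h.

V = 230.4 mol/h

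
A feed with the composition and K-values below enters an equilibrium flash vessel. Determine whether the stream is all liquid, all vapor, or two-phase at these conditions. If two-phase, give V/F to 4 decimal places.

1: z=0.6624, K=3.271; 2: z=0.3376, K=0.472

all vapor

ΣzᵢKᵢ = 2.3261; Σzᵢ/Kᵢ = 0.9178.
Since Σzᵢ/Kᵢ < 1 the mixture is above its dew point — single vapor phase.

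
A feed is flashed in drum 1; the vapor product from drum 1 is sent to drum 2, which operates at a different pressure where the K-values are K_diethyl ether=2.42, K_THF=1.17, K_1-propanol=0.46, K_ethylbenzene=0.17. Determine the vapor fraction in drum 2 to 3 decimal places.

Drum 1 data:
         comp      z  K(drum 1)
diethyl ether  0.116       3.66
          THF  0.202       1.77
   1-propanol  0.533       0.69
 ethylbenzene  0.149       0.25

Drum 1:
Material balance + equilibrium reduce to Σ zᵢ(Kᵢ−1)/(1+ψ₁(Kᵢ−1)) = 0.
g(0) = ΣzᵢKᵢ − 1 = 0.187 and g(1) = 1 − Σzᵢ/Kᵢ = -0.514, so a root lies in (0, 1).
Iterate (Newton) starting at ψ₁ = 0.5:
  ψ₁ = 0.500: g = -0.1296, g' = -0.500 → ψ₁ = 0.241
  ψ₁ = 0.241: g = 0.0044, g' = -0.575 → ψ₁ = 0.248
Converged at ψ₁ = 0.248.
Drum-1 compositions:
  diethyl ether: x = 0.070, y = 0.256
  THF: x = 0.170, y = 0.300
  1-propanol: x = 0.577, y = 0.398
  ethylbenzene: x = 0.183, y = 0.046
Drum-2 feed = drum-1 vapor: z₂ = (0.2556, 0.3001, 0.3985, 0.0458).
Drum 2:
Newton iteration, ψ₂⁰ = 0.5:
  ψ₂ = 0.500: g = -0.1004, g' = -0.494 → ψ₂ = 0.297
  ψ₂ = 0.297: g = -0.0027, g' = -0.483 → ψ₂ = 0.291
Converged at ψ₂ = 0.291.
  diethyl ether: x = 0.181, y = 0.438
  THF: x = 0.286, y = 0.335
  1-propanol: x = 0.473, y = 0.217
  ethylbenzene: x = 0.060, y = 0.010

V/F (drum 2) = 0.291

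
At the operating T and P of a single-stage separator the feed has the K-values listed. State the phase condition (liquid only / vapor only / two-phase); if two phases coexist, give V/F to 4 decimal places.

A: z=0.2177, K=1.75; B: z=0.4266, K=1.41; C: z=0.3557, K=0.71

vapor only

ΣzᵢKᵢ = 1.2350; Σzᵢ/Kᵢ = 0.9279.
Since Σzᵢ/Kᵢ < 1 the mixture is above its dew point — single vapor phase.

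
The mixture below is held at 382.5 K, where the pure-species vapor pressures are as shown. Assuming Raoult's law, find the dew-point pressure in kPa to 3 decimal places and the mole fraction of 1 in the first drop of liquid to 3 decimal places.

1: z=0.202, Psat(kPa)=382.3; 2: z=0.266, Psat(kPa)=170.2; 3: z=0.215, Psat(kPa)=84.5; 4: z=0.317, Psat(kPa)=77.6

Pdew = 114.670 kPa, x_1 = 0.061

At the dew point ψ → 1, so Σzᵢ/Kᵢ = 1 with Kᵢ = Pᵢˢᵃᵗ/P ⇒ 1/P = Σzᵢ/Pᵢˢᵃᵗ.
1/P = 0.202/382.3 + 0.266/170.2 + 0.215/84.5 + 0.317/77.6 = 0.008721 ⇒ P = 114.670 kPa
xᵢ = zᵢP/Pᵢˢᵃᵗ ⇒ x_1 = 0.202·114.670/382.3 = 0.061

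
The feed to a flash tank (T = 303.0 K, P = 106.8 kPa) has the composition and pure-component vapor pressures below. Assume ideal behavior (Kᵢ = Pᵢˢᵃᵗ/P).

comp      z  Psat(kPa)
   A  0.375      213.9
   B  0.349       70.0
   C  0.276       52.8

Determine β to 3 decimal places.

Raoult's law: Kᵢ = Pᵢˢᵃᵗ/P = Pᵢˢᵃᵗ/106.8.
  K_A = 213.9/106.8 = 2.00281, K_B = 70.0/106.8 = 0.65543, K_C = 52.8/106.8 = 0.49438
Material balance + equilibrium reduce to Σ zᵢ(Kᵢ−1)/(1+β(Kᵢ−1)) = 0.
Check two-phase: ΣzᵢKᵢ = 1.116 > 1 and Σzᵢ/Kᵢ = 1.278 > 1, so g(0) = 0.116 > 0 and g(1) = -0.278 < 0.
Newton–Raphson from β = 0.5:
  β = 0.500: g = -0.0816, g' = -0.354 → β = 0.270
  β = 0.270: g = 0.0019, g' = -0.379 → β = 0.275
Converged at β = 0.275.

β = 0.275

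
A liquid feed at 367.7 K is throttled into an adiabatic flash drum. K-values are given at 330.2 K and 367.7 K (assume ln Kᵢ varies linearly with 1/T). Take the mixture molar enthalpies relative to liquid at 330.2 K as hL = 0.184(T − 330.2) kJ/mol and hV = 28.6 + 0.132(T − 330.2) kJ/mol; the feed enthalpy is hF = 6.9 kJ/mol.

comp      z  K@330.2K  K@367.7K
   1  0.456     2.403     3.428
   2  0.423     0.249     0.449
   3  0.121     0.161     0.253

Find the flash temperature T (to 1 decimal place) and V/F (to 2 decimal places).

T = 332.6 K, V/F = 0.23

Adiabatic flash: solve Rachford–Rice at each trial T, then check hF = ψ·hV(T) + (1−ψ)·hL(T).
  T = 330.2 K: K = (2.403, 0.249, 0.161), RR gives ψ = 0.204, H_out = 5.828 kJ/mol
  T = 367.7 K: K = (3.428, 0.449, 0.253), RR gives ψ = 0.536, H_out = 21.173 kJ/mol
  T = 348.9 K: K = (2.896, 0.339, 0.204), RR gives ψ = 0.372, H_out = 13.713 kJ/mol
  T = 339.5 K: K = (2.644, 0.292, 0.182), RR gives ψ = 0.291, H_out = 9.884 kJ/mol
  T = 334.9 K: K = (2.523, 0.270, 0.171), RR gives ψ = 0.249, H_out = 7.923 kJ/mol
  T = 332.5 K: K = (2.462, 0.259, 0.166), RR gives ψ = 0.226, H_out = 6.867 kJ/mol
Linear interpolation between T = 332.5 (H_out = 6.867) and T = 334.9 (H_out = 7.923) on hF = 6.9 gives T ≈ 332.6 K, at which ψ = 0.23.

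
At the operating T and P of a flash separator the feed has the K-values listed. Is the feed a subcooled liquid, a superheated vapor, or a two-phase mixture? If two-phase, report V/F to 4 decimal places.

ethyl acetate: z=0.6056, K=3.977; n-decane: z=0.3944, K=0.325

two-phase, V/F = 0.7647

ΣzᵢKᵢ = 2.5367; Σzᵢ/Kᵢ = 1.3658.
Both exceed 1, so a two-phase solution exists.
Let ψ = V/F and solve Σ zᵢ(Kᵢ−1)/(1+ψ(Kᵢ−1)) = 0.
Newton–Raphson from ψ = 0.5:
  ψ = 0.5000: g = 0.32264, g' = -1.2761 → ψ = 0.7528
  ψ = 0.7528: g = 0.01497, g' = -1.2537 → ψ = 0.7648
  ψ = 0.7648: g = -0.00008, g' = -1.2677 → ψ = 0.7647
Converged at ψ = 0.7647.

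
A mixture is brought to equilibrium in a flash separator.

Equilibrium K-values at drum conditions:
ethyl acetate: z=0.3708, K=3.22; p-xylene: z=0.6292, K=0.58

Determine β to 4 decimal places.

β = 0.5994

Material balance + equilibrium reduce to Σ zᵢ(Kᵢ−1)/(1+β(Kᵢ−1)) = 0.
Feasibility: ΣzᵢKᵢ = 1.5589, Σzᵢ/Kᵢ = 1.2000 — both > 1, two phases present.
Binary case is linear: z₁(K₁−1)(1+β(K₂−1)) + z₂(K₂−1)(1+β(K₁−1)) = 0
⇒ β = [z₁(K₁−1)+z₂(K₂−1)] / [−(K₁−1)(K₂−1)] = 0.55891/0.93240 = 0.5994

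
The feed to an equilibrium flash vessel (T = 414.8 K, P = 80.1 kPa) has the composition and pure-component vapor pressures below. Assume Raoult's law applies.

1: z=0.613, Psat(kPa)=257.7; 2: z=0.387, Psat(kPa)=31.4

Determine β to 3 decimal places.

β = 0.834

Raoult's law: Kᵢ = Pᵢˢᵃᵗ/P = Pᵢˢᵃᵗ/80.1.
  K_1 = 257.7/80.1 = 3.21723, K_2 = 31.4/80.1 = 0.39201
Material balance + equilibrium reduce to Σ zᵢ(Kᵢ−1)/(1+β(Kᵢ−1)) = 0.
Feasibility: ΣzᵢKᵢ = 2.124, Σzᵢ/Kᵢ = 1.178 — both > 1, two phases present.
Binary case is linear: z₁(K₁−1)(1+β(K₂−1)) + z₂(K₂−1)(1+β(K₁−1)) = 0
⇒ β = [z₁(K₁−1)+z₂(K₂−1)] / [−(K₁−1)(K₂−1)] = 1.1239/1.3481 = 0.834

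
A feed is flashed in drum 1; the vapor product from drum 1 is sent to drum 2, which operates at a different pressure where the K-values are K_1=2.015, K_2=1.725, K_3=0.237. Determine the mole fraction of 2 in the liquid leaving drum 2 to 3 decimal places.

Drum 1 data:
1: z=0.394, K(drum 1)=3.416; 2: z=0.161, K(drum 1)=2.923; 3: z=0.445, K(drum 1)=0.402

Drum 1:
Material balance + equilibrium reduce to Σ zᵢ(Kᵢ−1)/(1+ψ₁(Kᵢ−1)) = 0.
g(0) = ΣzᵢKᵢ − 1 = 0.995 and g(1) = 1 − Σzᵢ/Kᵢ = -0.277, so a root lies in (0, 1).
Iterate (Newton) starting at ψ₁ = 0.5:
  ψ₁ = 0.500: g = 0.2093, g' = -0.950 → ψ₁ = 0.720
  ψ₁ = 0.720: g = 0.0097, g' = -0.902 → ψ₁ = 0.731
Converged at ψ₁ = 0.731.
Drum-1 compositions:
  1: x = 0.142, y = 0.487
  2: x = 0.067, y = 0.196
  3: x = 0.791, y = 0.318
Drum-2 feed = drum-1 vapor: z₂ = (0.4865, 0.1956, 0.3178).
Drum 2:
Let ψ₂ = V/F and solve Σ zᵢ(Kᵢ−1)/(1+ψ₂(Kᵢ−1)) = 0.
Check two-phase: ΣzᵢKᵢ = 1.393 > 1 and Σzᵢ/Kᵢ = 1.696 > 1, so g(0) = 0.393 > 0 and g(1) = -0.696 < 0.
Iterate (Newton) starting at ψ₂ = 0.5:
  ψ₂ = 0.500: g = 0.0396, g' = -0.760 → ψ₂ = 0.552
  ψ₂ = 0.552: g = -0.0013, g' = -0.811 → ψ₂ = 0.551
Converged at ψ₂ = 0.551.
  1: x = 0.312, y = 0.629
  2: x = 0.140, y = 0.241
  3: x = 0.548, y = 0.130

x_2 (drum 2) = 0.140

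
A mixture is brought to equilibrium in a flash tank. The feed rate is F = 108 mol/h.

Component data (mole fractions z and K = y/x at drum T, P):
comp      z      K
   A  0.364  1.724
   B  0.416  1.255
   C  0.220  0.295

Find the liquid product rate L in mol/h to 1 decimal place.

Material balance + equilibrium reduce to Σ zᵢ(Kᵢ−1)/(1+V/F(Kᵢ−1)) = 0.
Feasibility: ΣzᵢKᵢ = 1.215, Σzᵢ/Kᵢ = 1.288 — both > 1, two phases present.
Newton iteration, V/F⁰ = 0.5:
  V/F = 0.500: g = 0.0480, g' = -0.385 → V/F = 0.625
  V/F = 0.625: g = -0.0042, g' = -0.460 → V/F = 0.616
  V/F = 0.616: g = -0.0000, g' = -0.453 → V/F = 0.615
Converged at V/F = 0.615.
Then V = V/F·F = 0.6155·108 = 66.5 mol/h and L = F − V = 41.5 mol/h.

L = 41.5 mol/h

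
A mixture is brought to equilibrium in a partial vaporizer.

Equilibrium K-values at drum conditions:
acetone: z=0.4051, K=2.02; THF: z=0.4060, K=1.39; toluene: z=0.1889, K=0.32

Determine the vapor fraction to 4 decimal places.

Material balance + equilibrium reduce to Σ zᵢ(Kᵢ−1)/(1+ψ(Kᵢ−1)) = 0.
g(0) = ΣzᵢKᵢ − 1 = 0.4431 and g(1) = 1 − Σzᵢ/Kᵢ = -0.0829, so a root lies in (0, 1).
Newton iteration, ψ⁰ = 0.46:
  ψ = 0.4600: g = 0.22858, g' = -0.4246 → ψ = 0.9983
  ψ = 0.9983: g = -0.08129, g' = -0.9824 → ψ = 0.9156
  ψ = 0.9156: g = -0.01001, g' = -0.7595 → ψ = 0.9024
  ψ = 0.9024: g = -0.00018, g' = -0.7332 → ψ = 0.9022
Converged at ψ = 0.9022.

ψ = 0.9022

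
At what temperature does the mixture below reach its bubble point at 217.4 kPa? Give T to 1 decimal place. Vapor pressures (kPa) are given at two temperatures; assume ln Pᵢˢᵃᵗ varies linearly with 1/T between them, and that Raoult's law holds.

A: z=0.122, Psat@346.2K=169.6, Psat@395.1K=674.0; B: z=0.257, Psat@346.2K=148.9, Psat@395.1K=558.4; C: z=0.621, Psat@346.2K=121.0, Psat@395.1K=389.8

T = 363.6 K

Bubble-point temperature: ΣzᵢPᵢˢᵃᵗ(T) = P. Interpolate ln Pᵢˢᵃᵗ = aᵢ + bᵢ/T.
  T = 346.2 K: ΣzᵢPᵢˢᵃᵗ = 134.10 kPa
  T = 395.1 K: ΣzᵢPᵢˢᵃᵗ = 467.80 kPa
  T = 370.6 K: ΣzᵢPᵢˢᵃᵗ = 260.42 kPa
  T = 358.4 K: ΣzᵢPᵢˢᵃᵗ = 188.95 kPa
  T = 364.5 K: ΣzᵢPᵢˢᵃᵗ = 222.40 kPa
  T = 361.4 K: ΣzᵢPᵢˢᵃᵗ = 204.86 kPa
  T = 362.9 K: ΣzᵢPᵢˢᵃᵗ = 213.20 kPa
Interpolating between 362.9 K and 364.5 K gives T ≈ 363.6 K.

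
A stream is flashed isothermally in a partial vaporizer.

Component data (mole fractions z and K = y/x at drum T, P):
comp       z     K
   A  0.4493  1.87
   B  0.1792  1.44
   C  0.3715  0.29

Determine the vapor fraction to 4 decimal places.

Material balance + equilibrium reduce to Σ zᵢ(Kᵢ−1)/(1+ψ(Kᵢ−1)) = 0.
Feasibility: ΣzᵢKᵢ = 1.2060, Σzᵢ/Kᵢ = 1.6457 — both > 1, two phases present.
Newton–Raphson from ψ = 0.44:
  ψ = 0.4400: g = -0.03486, g' = -0.5983 → ψ = 0.3817
  ψ = 0.3817: g = -0.00088, g' = -0.5695 → ψ = 0.3802
Converged at ψ = 0.3802.

ψ = 0.3802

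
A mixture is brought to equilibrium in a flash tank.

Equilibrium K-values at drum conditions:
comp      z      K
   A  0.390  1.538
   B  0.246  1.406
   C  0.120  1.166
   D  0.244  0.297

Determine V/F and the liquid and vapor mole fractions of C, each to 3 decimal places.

Rachford–Rice: g(V/F) = Σ zᵢ(Kᵢ−1)/(1+V/F(Kᵢ−1)) = 0.
g(0) = ΣzᵢKᵢ − 1 = 0.158 and g(1) = 1 − Σzᵢ/Kᵢ = -0.353, so a root lies in (0, 1).
Newton iteration, V/F⁰ = 0.39:
  V/F = 0.390: g = 0.0420, g' = -0.339 → V/F = 0.514
  V/F = 0.514: g = -0.0032, g' = -0.395 → V/F = 0.506
Converged at V/F = 0.506.
Compositions from xᵢ = zᵢ/(1+V/F(Kᵢ−1)), yᵢ = Kᵢxᵢ:
  A: x = 0.307, y = 0.472
  B: x = 0.204, y = 0.287
  C: x = 0.111, y = 0.129
  D: x = 0.379, y = 0.112

V/F = 0.506, x_C = 0.111, y_C = 0.129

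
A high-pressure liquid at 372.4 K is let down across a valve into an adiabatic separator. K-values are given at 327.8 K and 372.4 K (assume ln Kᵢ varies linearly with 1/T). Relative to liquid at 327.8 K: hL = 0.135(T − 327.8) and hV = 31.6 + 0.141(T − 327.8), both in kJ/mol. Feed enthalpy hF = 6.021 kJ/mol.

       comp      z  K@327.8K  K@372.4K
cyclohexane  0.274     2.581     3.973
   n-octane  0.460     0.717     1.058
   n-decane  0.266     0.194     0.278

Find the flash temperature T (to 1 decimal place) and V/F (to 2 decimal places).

T = 332.6 K, V/F = 0.17

Adiabatic flash: solve Rachford–Rice at each trial T, then check hF = ψ·hV(T) + (1−ψ)·hL(T).
  T = 327.8 K: K = (2.581, 0.717, 0.194), RR gives ψ = 0.109, H_out = 3.451 kJ/mol
  T = 372.4 K: K = (3.973, 1.058, 0.278), RR gives ψ = 0.572, H_out = 24.262 kJ/mol
  T = 350.1 K: K = (3.247, 0.882, 0.235), RR gives ψ = 0.364, H_out = 14.551 kJ/mol
  T = 339.0 K: K = (2.907, 0.798, 0.214), RR gives ψ = 0.245, H_out = 9.256 kJ/mol
  T = 333.4 K: K = (2.742, 0.757, 0.204), RR gives ψ = 0.179, H_out = 6.426 kJ/mol
  T = 330.6 K: K = (2.661, 0.737, 0.199), RR gives ψ = 0.145, H_out = 4.959 kJ/mol
  T = 332.0 K: K = (2.701, 0.747, 0.202), RR gives ψ = 0.162, H_out = 5.698 kJ/mol
Linear interpolation between T = 332.0 (H_out = 5.698) and T = 333.4 (H_out = 6.426) on hF = 6.021 gives T ≈ 332.6 K, at which ψ = 0.17.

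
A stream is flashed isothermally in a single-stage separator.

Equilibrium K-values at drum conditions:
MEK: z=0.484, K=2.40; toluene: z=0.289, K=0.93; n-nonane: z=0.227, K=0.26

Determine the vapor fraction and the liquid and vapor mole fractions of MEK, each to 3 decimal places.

ψ = 0.664, x_MEK = 0.251, y_MEK = 0.602

Newton iteration, ψ⁰ = 0.32:
  ψ = 0.320: g = 0.2272, g' = -0.667 → ψ = 0.660
  ψ = 0.660: g = 0.0023, g' = -0.733 → ψ = 0.664
Converged at ψ = 0.664.
Compositions from xᵢ = zᵢ/(1+ψ(Kᵢ−1)), yᵢ = Kᵢxᵢ:
  MEK: x = 0.251, y = 0.602
  toluene: x = 0.303, y = 0.282
  n-nonane: x = 0.446, y = 0.116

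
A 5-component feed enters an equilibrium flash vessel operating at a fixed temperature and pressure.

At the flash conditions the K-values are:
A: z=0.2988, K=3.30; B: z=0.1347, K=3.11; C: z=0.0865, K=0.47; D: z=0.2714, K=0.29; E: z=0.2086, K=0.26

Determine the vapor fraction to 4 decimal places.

Newton–Raphson from ψ = 0.5:
  ψ = 0.5000: g = -0.14820, g' = -1.1456 → ψ = 0.3706
  ψ = 0.3706: g = -0.00079, g' = -1.1559 → ψ = 0.3700
Converged at ψ = 0.3700.

ψ = 0.3700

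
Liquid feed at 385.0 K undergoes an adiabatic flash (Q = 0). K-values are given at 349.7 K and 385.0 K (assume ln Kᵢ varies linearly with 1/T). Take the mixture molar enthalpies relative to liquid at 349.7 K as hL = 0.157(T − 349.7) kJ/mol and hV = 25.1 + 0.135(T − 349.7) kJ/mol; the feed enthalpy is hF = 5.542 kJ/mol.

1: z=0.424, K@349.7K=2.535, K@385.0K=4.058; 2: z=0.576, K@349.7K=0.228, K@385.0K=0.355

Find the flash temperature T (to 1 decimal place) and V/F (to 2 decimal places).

Adiabatic flash: solve Rachford–Rice at each trial T, then check hF = ψ·hV(T) + (1−ψ)·hL(T).
  T = 349.7 K: K = (2.535, 0.228), RR gives ψ = 0.174, H_out = 4.367 kJ/mol
  T = 385.0 K: K = (4.058, 0.355), RR gives ψ = 0.469, H_out = 16.950 kJ/mol
  T = 367.4 K: K = (3.246, 0.288), RR gives ψ = 0.339, H_out = 11.151 kJ/mol
  T = 358.5 K: K = (2.875, 0.257), RR gives ψ = 0.263, H_out = 7.939 kJ/mol
  T = 354.1 K: K = (2.702, 0.242), RR gives ψ = 0.221, H_out = 6.216 kJ/mol
  T = 351.9 K: K = (2.618, 0.235), RR gives ψ = 0.198, H_out = 5.310 kJ/mol
Linear interpolation between T = 351.9 (H_out = 5.310) and T = 354.1 (H_out = 6.216) on hF = 5.542 gives T ≈ 352.5 K, at which ψ = 0.20.

T = 352.5 K, V/F = 0.20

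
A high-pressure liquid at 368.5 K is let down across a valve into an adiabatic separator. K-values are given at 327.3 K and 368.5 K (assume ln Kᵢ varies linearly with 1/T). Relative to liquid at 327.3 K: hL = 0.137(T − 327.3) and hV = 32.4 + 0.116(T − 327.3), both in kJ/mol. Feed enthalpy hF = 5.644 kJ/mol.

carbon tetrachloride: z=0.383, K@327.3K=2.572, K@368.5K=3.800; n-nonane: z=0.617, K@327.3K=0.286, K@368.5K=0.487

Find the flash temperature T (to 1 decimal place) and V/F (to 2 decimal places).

Adiabatic flash: solve Rachford–Rice at each trial T, then check hF = ψ·hV(T) + (1−ψ)·hL(T).
  T = 327.3 K: K = (2.572, 0.286), RR gives ψ = 0.144, H_out = 4.663 kJ/mol
  T = 368.5 K: K = (3.800, 0.487), RR gives ψ = 0.526, H_out = 22.239 kJ/mol
  T = 347.9 K: K = (3.163, 0.379), RR gives ψ = 0.332, H_out = 13.422 kJ/mol
  T = 337.6 K: K = (2.861, 0.331), RR gives ψ = 0.241, H_out = 9.158 kJ/mol
  T = 332.5 K: K = (2.716, 0.308), RR gives ψ = 0.194, H_out = 6.979 kJ/mol
  T = 329.9 K: K = (2.644, 0.297), RR gives ψ = 0.169, H_out = 5.835 kJ/mol
  T = 328.6 K: K = (2.608, 0.291), RR gives ψ = 0.157, H_out = 5.253 kJ/mol
Linear interpolation between T = 328.6 (H_out = 5.253) and T = 329.9 (H_out = 5.835) on hF = 5.644 gives T ≈ 329.5 K, at which ψ = 0.17.

T = 329.5 K, V/F = 0.17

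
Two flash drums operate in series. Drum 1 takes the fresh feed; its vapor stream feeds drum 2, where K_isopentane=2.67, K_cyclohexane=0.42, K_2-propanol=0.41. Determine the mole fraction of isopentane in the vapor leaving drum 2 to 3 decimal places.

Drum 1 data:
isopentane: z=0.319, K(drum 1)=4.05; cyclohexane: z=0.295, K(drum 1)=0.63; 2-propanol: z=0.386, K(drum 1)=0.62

y_isopentane (drum 2) = 0.693

Drum 1:
Rachford–Rice: g(ψ₁) = Σ zᵢ(Kᵢ−1)/(1+ψ₁(Kᵢ−1)) = 0.
Check two-phase: ΣzᵢKᵢ = 1.717 > 1 and Σzᵢ/Kᵢ = 1.170 > 1, so g(0) = 0.717 > 0 and g(1) = -0.170 < 0.
Iterate (Newton) starting at ψ₁ = 0.7:
  ψ₁ = 0.700: g = -0.0368, g' = -0.479 → ψ₁ = 0.623
  ψ₁ = 0.623: g = 0.0014, g' = -0.517 → ψ₁ = 0.626
Converged at ψ₁ = 0.626.
Drum-1 compositions:
  isopentane: x = 0.110, y = 0.444
  cyclohexane: x = 0.384, y = 0.242
  2-propanol: x = 0.506, y = 0.314
Drum-2 feed = drum-1 vapor: z₂ = (0.4442, 0.2419, 0.3140).
Drum 2:
Rachford–Rice: g(ψ₂) = Σ zᵢ(Kᵢ−1)/(1+ψ₂(Kᵢ−1)) = 0.
g(0) = ΣzᵢKᵢ − 1 = 0.416 and g(1) = 1 − Σzᵢ/Kᵢ = -0.508, so a root lies in (0, 1).
Newton iteration, ψ₂⁰ = 0.5:
  ψ₂ = 0.500: g = -0.0561, g' = -0.749 → ψ₂ = 0.425
  ψ₂ = 0.425: g = 0.0003, g' = -0.762 → ψ₂ = 0.426
Converged at ψ₂ = 0.426.
  isopentane: x = 0.260, y = 0.693
  cyclohexane: x = 0.321, y = 0.135
  2-propanol: x = 0.419, y = 0.172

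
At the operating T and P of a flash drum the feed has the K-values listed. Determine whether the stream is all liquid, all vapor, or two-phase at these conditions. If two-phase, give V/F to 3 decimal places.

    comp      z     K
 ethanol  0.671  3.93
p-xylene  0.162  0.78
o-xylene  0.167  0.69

ΣzᵢKᵢ = 2.879; Σzᵢ/Kᵢ = 0.620.
Since Σzᵢ/Kᵢ < 1 the mixture is above its dew point — single vapor phase.

all vapor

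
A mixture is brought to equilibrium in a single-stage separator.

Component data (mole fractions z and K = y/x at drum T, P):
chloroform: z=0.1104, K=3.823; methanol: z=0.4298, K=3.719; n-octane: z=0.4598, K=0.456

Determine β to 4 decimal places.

Iterate (Newton) starting at β = 0.48:
  β = 0.4800: g = 0.30078, g' = -1.0059 → β = 0.7790
  β = 0.7790: g = 0.03810, g' = -0.8226 → β = 0.8253
  β = 0.8253: g = -0.00012, g' = -0.8294 → β = 0.8252
Converged at β = 0.8252.

β = 0.8252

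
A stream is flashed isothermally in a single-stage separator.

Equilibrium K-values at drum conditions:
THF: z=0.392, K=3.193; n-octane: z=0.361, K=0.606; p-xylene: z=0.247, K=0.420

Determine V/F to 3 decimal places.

Rachford–Rice: g(V/F) = Σ zᵢ(Kᵢ−1)/(1+V/F(Kᵢ−1)) = 0.
g(0) = ΣzᵢKᵢ − 1 = 0.574 and g(1) = 1 − Σzᵢ/Kᵢ = -0.307, so a root lies in (0, 1).
Newton–Raphson from V/F = 0.42:
  V/F = 0.420: g = 0.0877, g' = -0.737 → V/F = 0.539
  V/F = 0.539: g = 0.0050, g' = -0.662 → V/F = 0.547
Converged at V/F = 0.547.

V/F = 0.547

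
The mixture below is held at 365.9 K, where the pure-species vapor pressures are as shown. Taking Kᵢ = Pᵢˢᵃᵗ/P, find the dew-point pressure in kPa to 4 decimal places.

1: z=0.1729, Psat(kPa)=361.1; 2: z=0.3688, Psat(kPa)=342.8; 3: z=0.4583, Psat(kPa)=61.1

At the dew point ψ → 1, so Σzᵢ/Kᵢ = 1 with Kᵢ = Pᵢˢᵃᵗ/P ⇒ 1/P = Σzᵢ/Pᵢˢᵃᵗ.
1/P = 0.1729/361.1 + 0.3688/342.8 + 0.4583/61.1 = 0.0090555 ⇒ P = 110.4304 kPa

Pdew = 110.4304 kPa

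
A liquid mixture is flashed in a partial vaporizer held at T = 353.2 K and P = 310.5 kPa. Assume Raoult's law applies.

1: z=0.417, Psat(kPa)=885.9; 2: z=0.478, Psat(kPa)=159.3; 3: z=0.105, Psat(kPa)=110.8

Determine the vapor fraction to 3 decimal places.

ψ = 0.491

Raoult's law: Kᵢ = Pᵢˢᵃᵗ/P = Pᵢˢᵃᵗ/310.5.
  K_1 = 885.9/310.5 = 2.85314, K_2 = 159.3/310.5 = 0.51304, K_3 = 110.8/310.5 = 0.35684
Material balance + equilibrium reduce to Σ zᵢ(Kᵢ−1)/(1+ψ(Kᵢ−1)) = 0.
Feasibility: ΣzᵢKᵢ = 1.472, Σzᵢ/Kᵢ = 1.372 — both > 1, two phases present.
Newton–Raphson from ψ = 0.49:
  ψ = 0.490: g = 0.0007, g' = -0.681 → ψ = 0.491
Converged at ψ = 0.491.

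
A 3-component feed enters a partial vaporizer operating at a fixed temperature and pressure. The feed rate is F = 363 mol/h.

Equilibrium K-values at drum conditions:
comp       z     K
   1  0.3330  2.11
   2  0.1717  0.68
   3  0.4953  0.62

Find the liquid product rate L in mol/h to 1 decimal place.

L = 249.8 mol/h

Material balance + equilibrium reduce to Σ zᵢ(Kᵢ−1)/(1+V/F(Kᵢ−1)) = 0.
Feasibility: ΣzᵢKᵢ = 1.1265, Σzᵢ/Kᵢ = 1.2092 — both > 1, two phases present.
Iterate (Newton) starting at V/F = 0.46:
  V/F = 0.4600: g = -0.04782, g' = -0.3090 → V/F = 0.3052
  V/F = 0.3052: g = 0.00228, g' = -0.3420 → V/F = 0.3119
Converged at V/F = 0.3119.
Then V = V/F·F = 0.3119·363 = 113.2 mol/h and L = F − V = 249.8 mol/h.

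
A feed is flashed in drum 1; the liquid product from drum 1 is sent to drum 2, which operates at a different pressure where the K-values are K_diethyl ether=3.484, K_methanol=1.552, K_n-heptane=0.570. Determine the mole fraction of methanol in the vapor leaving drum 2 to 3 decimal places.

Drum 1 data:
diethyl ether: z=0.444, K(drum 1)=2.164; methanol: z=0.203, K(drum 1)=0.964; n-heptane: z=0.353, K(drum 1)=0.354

Drum 1:
Material balance + equilibrium reduce to Σ zᵢ(Kᵢ−1)/(1+ψ₁(Kᵢ−1)) = 0.
Check two-phase: ΣzᵢKᵢ = 1.281 > 1 and Σzᵢ/Kᵢ = 1.413 > 1, so g(0) = 0.281 > 0 and g(1) = -0.413 < 0.
Newton iteration, ψ₁⁰ = 0.5:
  ψ₁ = 0.500: g = -0.0176, g' = -0.562 → ψ₁ = 0.469
  ψ₁ = 0.469: g = -0.0001, g' = -0.555 → ψ₁ = 0.468
Converged at ψ₁ = 0.468.
Drum-1 compositions:
  diethyl ether: x = 0.287, y = 0.622
  methanol: x = 0.206, y = 0.199
  n-heptane: x = 0.506, y = 0.179
Drum-2 feed = drum-1 liquid: z₂ = (0.2873, 0.2065, 0.5062).
Drum 2:
Material balance + equilibrium reduce to Σ zᵢ(Kᵢ−1)/(1+ψ₂(Kᵢ−1)) = 0.
Feasibility: ΣzᵢKᵢ = 1.610, Σzᵢ/Kᵢ = 1.104 — both > 1, two phases present.
Newton iteration, ψ₂⁰ = 0.52:
  ψ₂ = 0.520: g = 0.1196, g' = -0.531 → ψ₂ = 0.745
  ψ₂ = 0.745: g = 0.0107, g' = -0.452 → ψ₂ = 0.769
Converged at ψ₂ = 0.769.
  diethyl ether: x = 0.099, y = 0.344
  methanol: x = 0.145, y = 0.225
  n-heptane: x = 0.756, y = 0.431

y_methanol (drum 2) = 0.225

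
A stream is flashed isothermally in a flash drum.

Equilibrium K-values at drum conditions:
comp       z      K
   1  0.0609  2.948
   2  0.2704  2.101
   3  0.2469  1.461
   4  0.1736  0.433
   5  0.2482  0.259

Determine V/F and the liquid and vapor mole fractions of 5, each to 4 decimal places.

Material balance + equilibrium reduce to Σ zᵢ(Kᵢ−1)/(1+V/F(Kᵢ−1)) = 0.
g(0) = ΣzᵢKᵢ − 1 = 0.2478 and g(1) = 1 − Σzᵢ/Kᵢ = -0.6776, so a root lies in (0, 1).
Newton–Raphson from V/F = 0.3:
  V/F = 0.3000: g = 0.04357, g' = -0.6241 → V/F = 0.3698
  V/F = 0.3698: g = -0.00011, g' = -0.6299 → V/F = 0.3696
Converged at V/F = 0.3696.
Compositions from xᵢ = zᵢ/(1+V/F(Kᵢ−1)), yᵢ = Kᵢxᵢ:
  1: x = 0.0354, y = 0.1044
  2: x = 0.1922, y = 0.4038
  3: x = 0.2110, y = 0.3082
  4: x = 0.2196, y = 0.0951
  5: x = 0.3418, y = 0.0885

V/F = 0.3696, x_5 = 0.3418, y_5 = 0.0885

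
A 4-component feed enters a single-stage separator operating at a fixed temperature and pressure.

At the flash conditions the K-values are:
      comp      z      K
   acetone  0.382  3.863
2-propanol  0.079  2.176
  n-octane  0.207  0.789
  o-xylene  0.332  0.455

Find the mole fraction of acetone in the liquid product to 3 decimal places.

Rachford–Rice: g(β) = Σ zᵢ(Kᵢ−1)/(1+β(Kᵢ−1)) = 0.
g(0) = ΣzᵢKᵢ − 1 = 0.962 and g(1) = 1 − Σzᵢ/Kᵢ = -0.127, so a root lies in (0, 1).
Newton iteration, β⁰ = 0.5:
  β = 0.500: g = 0.2108, g' = -0.771 → β = 0.773
  β = 0.773: g = 0.0239, g' = -0.641 → β = 0.811
Converged at β = 0.811.
Compositions from xᵢ = zᵢ/(1+β(Kᵢ−1)), yᵢ = Kᵢxᵢ:
  acetone: x = 0.115, y = 0.444
  2-propanol: x = 0.040, y = 0.088
  n-octane: x = 0.250, y = 0.197
  o-xylene: x = 0.595, y = 0.271

x_acetone = 0.115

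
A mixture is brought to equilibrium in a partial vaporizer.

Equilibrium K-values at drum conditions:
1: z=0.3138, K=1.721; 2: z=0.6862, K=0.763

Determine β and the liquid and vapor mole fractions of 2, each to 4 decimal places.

β = 0.3723, x_2 = 0.7526, y_2 = 0.5742

Material balance + equilibrium reduce to Σ zᵢ(Kᵢ−1)/(1+β(Kᵢ−1)) = 0.
g(0) = ΣzᵢKᵢ − 1 = 0.0636 and g(1) = 1 − Σzᵢ/Kᵢ = -0.0817, so a root lies in (0, 1).
Binary case is linear: z₁(K₁−1)(1+β(K₂−1)) + z₂(K₂−1)(1+β(K₁−1)) = 0
⇒ β = [z₁(K₁−1)+z₂(K₂−1)] / [−(K₁−1)(K₂−1)] = 0.06362/0.17088 = 0.3723
Compositions from xᵢ = zᵢ/(1+β(Kᵢ−1)), yᵢ = Kᵢxᵢ:
  1: x = 0.2474, y = 0.4258
  2: x = 0.7526, y = 0.5742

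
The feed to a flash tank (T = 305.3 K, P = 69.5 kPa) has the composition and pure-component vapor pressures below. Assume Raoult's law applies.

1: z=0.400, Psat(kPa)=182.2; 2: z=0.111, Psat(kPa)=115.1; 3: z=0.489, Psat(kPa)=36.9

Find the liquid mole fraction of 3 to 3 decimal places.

x_3 = 0.741

Raoult's law: Kᵢ = Pᵢˢᵃᵗ/P = Pᵢˢᵃᵗ/69.5.
  K_1 = 182.2/69.5 = 2.62158, K_2 = 115.1/69.5 = 1.65612, K_3 = 36.9/69.5 = 0.53094
Let ψ = V/F and solve Σ zᵢ(Kᵢ−1)/(1+ψ(Kᵢ−1)) = 0.
g(0) = ΣzᵢKᵢ − 1 = 0.492 and g(1) = 1 − Σzᵢ/Kᵢ = -0.141, so a root lies in (0, 1).
Iterate (Newton) starting at ψ = 0.56:
  ψ = 0.560: g = 0.0821, g' = -0.512 → ψ = 0.720
  ψ = 0.720: g = 0.0022, g' = -0.491 → ψ = 0.725
Converged at ψ = 0.725.
Compositions from xᵢ = zᵢ/(1+ψ(Kᵢ−1)), yᵢ = Kᵢxᵢ:
  1: x = 0.184, y = 0.482
  2: x = 0.075, y = 0.125
  3: x = 0.741, y = 0.393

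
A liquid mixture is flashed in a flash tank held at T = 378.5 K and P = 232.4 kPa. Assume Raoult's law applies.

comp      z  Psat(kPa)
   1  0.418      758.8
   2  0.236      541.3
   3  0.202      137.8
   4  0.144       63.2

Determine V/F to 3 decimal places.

Raoult's law: Kᵢ = Pᵢˢᵃᵗ/P = Pᵢˢᵃᵗ/232.4.
  K_1 = 758.8/232.4 = 3.26506, K_2 = 541.3/232.4 = 2.32917, K_3 = 137.8/232.4 = 0.59294, K_4 = 63.2/232.4 = 0.27194
Material balance + equilibrium reduce to Σ zᵢ(Kᵢ−1)/(1+V/F(Kᵢ−1)) = 0.
g(0) = ΣzᵢKᵢ − 1 = 1.073 and g(1) = 1 − Σzᵢ/Kᵢ = -0.100, so a root lies in (0, 1).
Iterate (Newton) starting at V/F = 0.7:
  V/F = 0.700: g = 0.1999, g' = -0.816 → V/F = 0.945
  V/F = 0.945: g = -0.0293, g' = -1.172 → V/F = 0.920
  V/F = 0.920: g = -0.0010, g' = -1.096 → V/F = 0.919
Converged at V/F = 0.919.

V/F = 0.919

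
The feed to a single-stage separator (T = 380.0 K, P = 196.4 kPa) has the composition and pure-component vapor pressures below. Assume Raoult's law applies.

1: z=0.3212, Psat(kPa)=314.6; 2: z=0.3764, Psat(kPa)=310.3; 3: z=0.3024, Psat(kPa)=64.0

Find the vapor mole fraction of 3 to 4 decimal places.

Raoult's law: Kᵢ = Pᵢˢᵃᵗ/P = Pᵢˢᵃᵗ/196.4.
  K_1 = 314.6/196.4 = 1.601833, K_2 = 310.3/196.4 = 1.579939, K_3 = 64.0/196.4 = 0.325866
Newton–Raphson from ψ = 0.5:
  ψ = 0.5000: g = 0.01030, g' = -0.4575 → ψ = 0.5225
  ψ = 0.5225: g = -0.00013, g' = -0.4694 → ψ = 0.5222
Converged at ψ = 0.5222.
Compositions from xᵢ = zᵢ/(1+ψ(Kᵢ−1)), yᵢ = Kᵢxᵢ:
  1: x = 0.2444, y = 0.3915
  2: x = 0.2889, y = 0.4564
  3: x = 0.4667, y = 0.1521

y_3 = 0.1521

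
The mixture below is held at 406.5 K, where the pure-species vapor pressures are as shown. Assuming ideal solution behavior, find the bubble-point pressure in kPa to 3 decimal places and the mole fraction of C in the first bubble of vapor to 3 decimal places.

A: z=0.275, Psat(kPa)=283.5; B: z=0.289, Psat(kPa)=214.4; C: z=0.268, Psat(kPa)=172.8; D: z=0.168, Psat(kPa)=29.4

At the bubble point ψ → 0, so ΣzᵢKᵢ = 1 with Kᵢ = Pᵢˢᵃᵗ/P ⇒ P = ΣzᵢPᵢˢᵃᵗ.
P = 0.275·283.5 + 0.289·214.4 + 0.268·172.8 + 0.168·29.4 = 191.174 kPa
yᵢ = zᵢPᵢˢᵃᵗ/P ⇒ y_C = 0.268·172.8/191.174 = 0.242

Pbub = 191.174 kPa, y_C = 0.242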